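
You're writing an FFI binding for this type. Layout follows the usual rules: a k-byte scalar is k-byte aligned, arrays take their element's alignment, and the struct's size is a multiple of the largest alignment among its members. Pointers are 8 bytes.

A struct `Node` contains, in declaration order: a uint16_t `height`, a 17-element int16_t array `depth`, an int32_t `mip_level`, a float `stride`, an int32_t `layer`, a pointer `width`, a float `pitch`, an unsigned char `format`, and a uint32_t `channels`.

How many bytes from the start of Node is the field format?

height at 0 (size 2, align 2) → ends 2
depth at 2 (size 34, align 2) → ends 36
mip_level at 36 (size 4, align 4) → ends 40
stride at 40 (size 4, align 4) → ends 44
layer at 44 (size 4, align 4) → ends 48
width at 48 (size 8, align 8) → ends 56
pitch at 56 (size 4, align 4) → ends 60
format at 60 (size 1, align 1) → ends 61

60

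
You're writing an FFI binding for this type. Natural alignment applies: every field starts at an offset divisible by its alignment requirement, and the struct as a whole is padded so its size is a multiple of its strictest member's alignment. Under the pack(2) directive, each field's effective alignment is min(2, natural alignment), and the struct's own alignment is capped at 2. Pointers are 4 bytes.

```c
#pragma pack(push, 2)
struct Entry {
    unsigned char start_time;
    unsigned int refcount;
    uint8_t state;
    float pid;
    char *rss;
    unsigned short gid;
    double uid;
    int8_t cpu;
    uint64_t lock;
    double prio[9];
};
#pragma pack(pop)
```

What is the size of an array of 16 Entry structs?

1728

@0: start_time [1B, align 1] → 1
+1 pad (align 2)
@2: refcount [4B, align 2] → 6
@6: state [1B, align 1] → 7
+1 pad (align 2)
@8: pid [4B, align 2] → 12
@12: rss [4B, align 2] → 16
@16: gid [2B, align 2] → 18
@18: uid [8B, align 2] → 26
@26: cpu [1B, align 1] → 27
+1 pad (align 2)
@28: lock [8B, align 2] → 36
@36: prio [72B, align 2] → 108
size 108, align 2
array of 16: 16 × 108 = 1728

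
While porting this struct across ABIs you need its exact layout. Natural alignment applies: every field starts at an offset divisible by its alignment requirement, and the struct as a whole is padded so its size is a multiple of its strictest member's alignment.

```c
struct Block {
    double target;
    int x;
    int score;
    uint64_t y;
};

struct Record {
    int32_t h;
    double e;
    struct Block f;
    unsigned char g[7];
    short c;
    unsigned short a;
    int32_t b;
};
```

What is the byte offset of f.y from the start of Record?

Block: @0: target [8B, align 8] → 8; @8: x [4B, align 4] → 12; @12: score [4B, align 4] → 16; @16: y [8B, align 8] → 24; size 24, align 8
@0: h [4B, align 4] → 4
+4 pad (align 8)
@8: e [8B, align 8] → 16
@16: f [24B, align 8] → 40
within Block: y at 16
16 + 16 = 32

32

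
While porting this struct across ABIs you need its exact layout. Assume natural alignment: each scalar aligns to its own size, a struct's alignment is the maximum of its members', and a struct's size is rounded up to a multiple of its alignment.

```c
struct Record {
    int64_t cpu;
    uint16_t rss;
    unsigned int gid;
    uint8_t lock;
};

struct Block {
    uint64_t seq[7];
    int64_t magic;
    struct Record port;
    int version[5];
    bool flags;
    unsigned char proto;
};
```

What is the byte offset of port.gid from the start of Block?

Record: @0: cpu [8B, align 8] → 8; @8: rss [2B, align 2] → 10; +2 pad (align 4); @12: gid [4B, align 4] → 16; @16: lock [1B, align 1] → 17; +7 tail pad (align 8); size 24, align 8
@0: seq [56B, align 8] → 56
@56: magic [8B, align 8] → 64
@64: port [24B, align 8] → 88
within Record: gid at 12
64 + 12 = 76

76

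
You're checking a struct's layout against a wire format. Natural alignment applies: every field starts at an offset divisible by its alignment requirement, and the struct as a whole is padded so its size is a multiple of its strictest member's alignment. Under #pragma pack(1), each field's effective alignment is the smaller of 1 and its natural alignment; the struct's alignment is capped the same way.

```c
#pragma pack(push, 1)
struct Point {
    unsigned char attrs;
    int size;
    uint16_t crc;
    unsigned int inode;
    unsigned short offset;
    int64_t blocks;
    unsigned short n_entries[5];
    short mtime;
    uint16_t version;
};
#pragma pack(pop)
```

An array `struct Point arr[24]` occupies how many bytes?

attrs at 0 (size 1, align 1) → ends 1
size at 1 (size 4, align 1) → ends 5
crc at 5 (size 2, align 1) → ends 7
inode at 7 (size 4, align 1) → ends 11
offset at 11 (size 2, align 1) → ends 13
blocks at 13 (size 8, align 1) → ends 21
n_entries at 21 (size 10, align 1) → ends 31
mtime at 31 (size 2, align 1) → ends 33
version at 33 (size 2, align 1) → ends 35
total 35 bytes, alignment 1
array of 24: 24 × 35 = 840

840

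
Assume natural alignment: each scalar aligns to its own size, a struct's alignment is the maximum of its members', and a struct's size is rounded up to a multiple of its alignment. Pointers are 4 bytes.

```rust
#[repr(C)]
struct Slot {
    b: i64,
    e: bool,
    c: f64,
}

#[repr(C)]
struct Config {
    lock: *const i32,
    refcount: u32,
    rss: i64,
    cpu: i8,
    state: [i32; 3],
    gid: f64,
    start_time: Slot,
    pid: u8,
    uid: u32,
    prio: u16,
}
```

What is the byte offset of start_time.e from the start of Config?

Slot: @0: b [8B, align 8] → 8; @8: e [1B, align 1] → 9; +7 pad (align 8); @16: c [8B, align 8] → 24; size 24, align 8
@0: lock [4B, align 4] → 4
@4: refcount [4B, align 4] → 8
@8: rss [8B, align 8] → 16
@16: cpu [1B, align 1] → 17
+3 pad (align 4)
@20: state [12B, align 4] → 32
@32: gid [8B, align 8] → 40
@40: start_time [24B, align 8] → 64
within Slot: e at 8
40 + 8 = 48

48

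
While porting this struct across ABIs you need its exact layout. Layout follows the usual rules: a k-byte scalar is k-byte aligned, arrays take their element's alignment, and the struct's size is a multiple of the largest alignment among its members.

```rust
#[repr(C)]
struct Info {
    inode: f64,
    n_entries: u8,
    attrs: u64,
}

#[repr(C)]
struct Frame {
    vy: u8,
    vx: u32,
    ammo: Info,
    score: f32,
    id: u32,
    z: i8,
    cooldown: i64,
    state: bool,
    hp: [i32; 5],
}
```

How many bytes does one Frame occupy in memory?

80

Info: inode at 0 (size 8, align 8) → ends 8; n_entries at 8 (size 1, align 1) → ends 9; pad 7 to align 8 for attrs; attrs at 16 (size 8, align 8) → ends 24; total 24 bytes, alignment 8
vy at 0 (size 1, align 1) → ends 1
pad 3 to align 4 for vx
vx at 4 (size 4, align 4) → ends 8
ammo at 8 (size 24, align 8) → ends 32
score at 32 (size 4, align 4) → ends 36
id at 36 (size 4, align 4) → ends 40
z at 40 (size 1, align 1) → ends 41
pad 7 to align 8 for cooldown
cooldown at 48 (size 8, align 8) → ends 56
state at 56 (size 1, align 1) → ends 57
pad 3 to align 4 for hp
hp at 60 (size 20, align 4) → ends 80
total 80 bytes, alignment 8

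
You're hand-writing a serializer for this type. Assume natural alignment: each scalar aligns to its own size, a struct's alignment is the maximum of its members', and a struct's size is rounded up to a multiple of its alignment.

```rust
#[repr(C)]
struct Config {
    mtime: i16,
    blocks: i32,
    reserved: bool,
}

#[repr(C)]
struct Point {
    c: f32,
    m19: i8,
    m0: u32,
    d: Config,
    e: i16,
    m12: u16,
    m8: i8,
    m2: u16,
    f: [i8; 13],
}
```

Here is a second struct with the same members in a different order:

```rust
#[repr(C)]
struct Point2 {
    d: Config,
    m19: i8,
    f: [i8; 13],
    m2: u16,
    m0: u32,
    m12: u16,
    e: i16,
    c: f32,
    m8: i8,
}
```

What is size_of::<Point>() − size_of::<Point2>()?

4

Config: 0..2  mtime  (2B, 2-aligned); 2..4  -- padding (2B); 4..8  blocks  (4B, 4-aligned); 8..9  reserved  (1B, 1-aligned); 9..12  -- tail padding (3B); sizeof = 12, alignof = 4
0..4  c  (4B, 4-aligned)
4..5  m19  (1B, 1-aligned)
5..8  -- padding (3B)
8..12  m0  (4B, 4-aligned)
12..24  d  (12B, 4-aligned)
24..26  e  (2B, 2-aligned)
26..28  m12  (2B, 2-aligned)
28..29  m8  (1B, 1-aligned)
29..30  -- padding (1B)
30..32  m2  (2B, 2-aligned)
32..45  f  (13B, 1-aligned)
45..48  -- tail padding (3B)
sizeof = 48, alignof = 4
— Point2 —
0..12  d  (12B, 4-aligned)
12..13  m19  (1B, 1-aligned)
13..26  f  (13B, 1-aligned)
26..28  m2  (2B, 2-aligned)
28..32  m0  (4B, 4-aligned)
32..34  m12  (2B, 2-aligned)
34..36  e  (2B, 2-aligned)
36..40  c  (4B, 4-aligned)
40..41  m8  (1B, 1-aligned)
41..44  -- tail padding (3B)
sizeof = 44, alignof = 4
48 − 44 = 4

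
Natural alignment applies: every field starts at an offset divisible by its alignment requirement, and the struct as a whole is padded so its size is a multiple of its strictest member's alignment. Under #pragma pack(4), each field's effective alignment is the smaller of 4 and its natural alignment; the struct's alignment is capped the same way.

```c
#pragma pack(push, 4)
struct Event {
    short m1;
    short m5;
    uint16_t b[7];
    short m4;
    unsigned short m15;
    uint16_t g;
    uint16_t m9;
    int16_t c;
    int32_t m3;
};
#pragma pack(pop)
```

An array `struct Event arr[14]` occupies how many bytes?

@0: m1 [2B, align 2] → 2
@2: m5 [2B, align 2] → 4
@4: b [14B, align 2] → 18
@18: m4 [2B, align 2] → 20
@20: m15 [2B, align 2] → 22
@22: g [2B, align 2] → 24
@24: m9 [2B, align 2] → 26
@26: c [2B, align 2] → 28
@28: m3 [4B, align 4] → 32
size 32, align 4
array of 14: 14 × 32 = 448

448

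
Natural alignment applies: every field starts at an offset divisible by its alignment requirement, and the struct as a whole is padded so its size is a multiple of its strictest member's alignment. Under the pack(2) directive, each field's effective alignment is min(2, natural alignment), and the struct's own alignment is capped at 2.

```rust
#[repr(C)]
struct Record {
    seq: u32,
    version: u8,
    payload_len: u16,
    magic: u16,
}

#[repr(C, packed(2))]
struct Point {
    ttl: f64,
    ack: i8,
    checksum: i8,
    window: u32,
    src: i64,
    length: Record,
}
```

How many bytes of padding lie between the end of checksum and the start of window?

0

Record: 0..4  seq  (4B, 4-aligned); 4..5  version  (1B, 1-aligned); 5..6  -- padding (1B); 6..8  payload_len  (2B, 2-aligned); 8..10  magic  (2B, 2-aligned); 10..12  -- tail padding (2B); sizeof = 12, alignof = 4
0..8  ttl  (8B, 2-aligned)
8..9  ack  (1B, 1-aligned)
9..10  checksum  (1B, 1-aligned)
10..14  window  (4B, 2-aligned)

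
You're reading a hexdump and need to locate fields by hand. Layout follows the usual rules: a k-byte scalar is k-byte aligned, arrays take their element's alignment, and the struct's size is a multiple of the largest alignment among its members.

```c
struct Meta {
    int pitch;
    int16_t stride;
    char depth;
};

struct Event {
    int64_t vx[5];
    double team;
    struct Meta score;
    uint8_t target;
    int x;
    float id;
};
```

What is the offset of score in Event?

Meta: pitch at 0 (size 4, align 4) → ends 4; stride at 4 (size 2, align 2) → ends 6; depth at 6 (size 1, align 1) → ends 7; tail pad 1 to reach multiple of 4; total 8 bytes, alignment 4
vx at 0 (size 40, align 8) → ends 40
team at 40 (size 8, align 8) → ends 48
score at 48 (size 8, align 4) → ends 56

48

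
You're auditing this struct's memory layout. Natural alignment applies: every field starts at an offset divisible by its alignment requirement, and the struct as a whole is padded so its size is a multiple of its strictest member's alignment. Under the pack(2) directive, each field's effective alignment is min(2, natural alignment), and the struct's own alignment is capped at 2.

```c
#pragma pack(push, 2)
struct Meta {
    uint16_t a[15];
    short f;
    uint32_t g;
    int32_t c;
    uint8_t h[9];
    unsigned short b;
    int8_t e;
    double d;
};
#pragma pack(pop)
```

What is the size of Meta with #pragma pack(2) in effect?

a at 0 (size 30, align 2) → ends 30
f at 30 (size 2, align 2) → ends 32
g at 32 (size 4, align 2) → ends 36
c at 36 (size 4, align 2) → ends 40
h at 40 (size 9, align 1) → ends 49
pad 1 to align 2 for b
b at 50 (size 2, align 2) → ends 52
e at 52 (size 1, align 1) → ends 53
pad 1 to align 2 for d
d at 54 (size 8, align 2) → ends 62
total 62 bytes, alignment 2

62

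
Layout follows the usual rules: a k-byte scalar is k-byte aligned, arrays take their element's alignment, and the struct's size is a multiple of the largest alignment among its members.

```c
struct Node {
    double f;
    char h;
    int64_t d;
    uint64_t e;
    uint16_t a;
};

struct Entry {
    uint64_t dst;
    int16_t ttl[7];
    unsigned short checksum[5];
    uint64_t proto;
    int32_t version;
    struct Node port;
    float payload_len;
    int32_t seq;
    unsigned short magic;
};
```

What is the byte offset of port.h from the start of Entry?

Node: 0..8  f  (8B, 8-aligned); 8..9  h  (1B, 1-aligned); 9..16  -- padding (7B); 16..24  d  (8B, 8-aligned); 24..32  e  (8B, 8-aligned); 32..34  a  (2B, 2-aligned); 34..40  -- tail padding (6B); sizeof = 40, alignof = 8
0..8  dst  (8B, 8-aligned)
8..22  ttl  (14B, 2-aligned)
22..32  checksum  (10B, 2-aligned)
32..40  proto  (8B, 8-aligned)
40..44  version  (4B, 4-aligned)
44..48  -- padding (4B)
48..88  port  (40B, 8-aligned)
within Node: h at 8
48 + 8 = 56

56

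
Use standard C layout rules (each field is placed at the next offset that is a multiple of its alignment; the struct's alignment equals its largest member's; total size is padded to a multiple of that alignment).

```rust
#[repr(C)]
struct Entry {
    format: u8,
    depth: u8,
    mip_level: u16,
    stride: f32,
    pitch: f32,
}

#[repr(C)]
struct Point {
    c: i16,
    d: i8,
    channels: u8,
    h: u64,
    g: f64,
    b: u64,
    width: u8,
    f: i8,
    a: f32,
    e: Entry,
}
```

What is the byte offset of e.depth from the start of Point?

41

Entry: 0..1  format  (1B, 1-aligned); 1..2  depth  (1B, 1-aligned); 2..4  mip_level  (2B, 2-aligned); 4..8  stride  (4B, 4-aligned); 8..12  pitch  (4B, 4-aligned); sizeof = 12, alignof = 4
0..2  c  (2B, 2-aligned)
2..3  d  (1B, 1-aligned)
3..4  channels  (1B, 1-aligned)
4..8  -- padding (4B)
8..16  h  (8B, 8-aligned)
16..24  g  (8B, 8-aligned)
24..32  b  (8B, 8-aligned)
32..33  width  (1B, 1-aligned)
33..34  f  (1B, 1-aligned)
34..36  -- padding (2B)
36..40  a  (4B, 4-aligned)
40..52  e  (12B, 4-aligned)
within Entry: depth at 1
40 + 1 = 41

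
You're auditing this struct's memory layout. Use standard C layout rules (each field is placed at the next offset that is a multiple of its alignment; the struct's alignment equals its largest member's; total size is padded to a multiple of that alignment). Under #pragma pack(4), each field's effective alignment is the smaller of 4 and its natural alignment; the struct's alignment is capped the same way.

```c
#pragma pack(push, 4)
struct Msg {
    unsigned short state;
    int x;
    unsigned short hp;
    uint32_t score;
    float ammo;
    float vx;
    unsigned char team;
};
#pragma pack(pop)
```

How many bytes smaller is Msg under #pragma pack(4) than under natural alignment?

0

natural layout:
  @0: state [2B, align 2] → 2
  +2 pad (align 4)
  @4: x [4B, align 4] → 8
  @8: hp [2B, align 2] → 10
  +2 pad (align 4)
  @12: score [4B, align 4] → 16
  @16: ammo [4B, align 4] → 20
  @20: vx [4B, align 4] → 24
  @24: team [1B, align 1] → 25
  +3 tail pad (align 4)
  size 28, align 4
packed(4) layout:
  @0: state [2B, align 2] → 2
  +2 pad (align 4)
  @4: x [4B, align 4] → 8
  @8: hp [2B, align 2] → 10
  +2 pad (align 4)
  @12: score [4B, align 4] → 16
  @16: ammo [4B, align 4] → 20
  @20: vx [4B, align 4] → 24
  @24: team [1B, align 1] → 25
  +3 tail pad (align 4)
  size 28, align 4
28 − 28 = 0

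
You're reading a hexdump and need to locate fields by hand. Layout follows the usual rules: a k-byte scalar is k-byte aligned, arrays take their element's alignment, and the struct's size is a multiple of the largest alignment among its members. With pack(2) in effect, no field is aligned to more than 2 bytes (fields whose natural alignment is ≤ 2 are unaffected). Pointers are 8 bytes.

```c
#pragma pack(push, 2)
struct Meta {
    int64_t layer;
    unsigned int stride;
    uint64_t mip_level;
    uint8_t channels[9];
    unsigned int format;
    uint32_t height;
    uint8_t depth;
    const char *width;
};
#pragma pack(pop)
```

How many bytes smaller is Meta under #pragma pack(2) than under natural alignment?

natural layout:
  layer at 0 (size 8, align 8) → ends 8
  stride at 8 (size 4, align 4) → ends 12
  pad 4 to align 8 for mip_level
  mip_level at 16 (size 8, align 8) → ends 24
  channels at 24 (size 9, align 1) → ends 33
  pad 3 to align 4 for format
  format at 36 (size 4, align 4) → ends 40
  height at 40 (size 4, align 4) → ends 44
  depth at 44 (size 1, align 1) → ends 45
  pad 3 to align 8 for width
  width at 48 (size 8, align 8) → ends 56
  total 56 bytes, alignment 8
packed(2) layout:
  layer at 0 (size 8, align 2) → ends 8
  stride at 8 (size 4, align 2) → ends 12
  mip_level at 12 (size 8, align 2) → ends 20
  channels at 20 (size 9, align 1) → ends 29
  pad 1 to align 2 for format
  format at 30 (size 4, align 2) → ends 34
  height at 34 (size 4, align 2) → ends 38
  depth at 38 (size 1, align 1) → ends 39
  pad 1 to align 2 for width
  width at 40 (size 8, align 2) → ends 48
  total 48 bytes, alignment 2
56 − 48 = 8

8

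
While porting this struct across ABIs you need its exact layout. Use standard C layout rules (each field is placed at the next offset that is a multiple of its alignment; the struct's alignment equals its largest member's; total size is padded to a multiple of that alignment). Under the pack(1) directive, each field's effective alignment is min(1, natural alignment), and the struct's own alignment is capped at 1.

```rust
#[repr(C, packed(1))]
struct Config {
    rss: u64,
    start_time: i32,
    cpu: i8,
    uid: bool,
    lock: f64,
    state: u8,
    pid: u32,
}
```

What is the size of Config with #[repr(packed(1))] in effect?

0..8  rss  (8B, 1-aligned)
8..12  start_time  (4B, 1-aligned)
12..13  cpu  (1B, 1-aligned)
13..14  uid  (1B, 1-aligned)
14..22  lock  (8B, 1-aligned)
22..23  state  (1B, 1-aligned)
23..27  pid  (4B, 1-aligned)
sizeof = 27, alignof = 1

27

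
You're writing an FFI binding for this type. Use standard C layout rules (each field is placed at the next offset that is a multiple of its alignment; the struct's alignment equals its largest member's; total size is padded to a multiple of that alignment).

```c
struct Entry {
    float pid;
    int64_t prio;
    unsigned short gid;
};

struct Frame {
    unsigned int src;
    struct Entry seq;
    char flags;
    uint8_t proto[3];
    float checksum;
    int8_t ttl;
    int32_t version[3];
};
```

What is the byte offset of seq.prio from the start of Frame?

Entry: @0: pid [4B, align 4] → 4; +4 pad (align 8); @8: prio [8B, align 8] → 16; @16: gid [2B, align 2] → 18; +6 tail pad (align 8); size 24, align 8
@0: src [4B, align 4] → 4
+4 pad (align 8)
@8: seq [24B, align 8] → 32
within Entry: prio at 8
8 + 8 = 16

16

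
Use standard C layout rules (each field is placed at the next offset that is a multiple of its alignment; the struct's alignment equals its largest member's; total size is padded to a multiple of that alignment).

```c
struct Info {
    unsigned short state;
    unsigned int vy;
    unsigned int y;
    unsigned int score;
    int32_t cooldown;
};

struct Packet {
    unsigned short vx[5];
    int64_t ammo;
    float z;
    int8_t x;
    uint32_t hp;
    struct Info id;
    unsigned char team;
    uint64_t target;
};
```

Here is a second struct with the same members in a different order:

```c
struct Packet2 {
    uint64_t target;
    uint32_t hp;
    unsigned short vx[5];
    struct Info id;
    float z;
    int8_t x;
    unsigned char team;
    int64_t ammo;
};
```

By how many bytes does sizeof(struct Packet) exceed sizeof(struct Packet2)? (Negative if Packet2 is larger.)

Info: @0: state [2B, align 2] → 2; +2 pad (align 4); @4: vy [4B, align 4] → 8; @8: y [4B, align 4] → 12; @12: score [4B, align 4] → 16; @16: cooldown [4B, align 4] → 20; size 20, align 4
@0: vx [10B, align 2] → 10
+6 pad (align 8)
@16: ammo [8B, align 8] → 24
@24: z [4B, align 4] → 28
@28: x [1B, align 1] → 29
+3 pad (align 4)
@32: hp [4B, align 4] → 36
@36: id [20B, align 4] → 56
@56: team [1B, align 1] → 57
+7 pad (align 8)
@64: target [8B, align 8] → 72
size 72, align 8
— Packet2 —
@0: target [8B, align 8] → 8
@8: hp [4B, align 4] → 12
@12: vx [10B, align 2] → 22
+2 pad (align 4)
@24: id [20B, align 4] → 44
@44: z [4B, align 4] → 48
@48: x [1B, align 1] → 49
@49: team [1B, align 1] → 50
+6 pad (align 8)
@56: ammo [8B, align 8] → 64
size 64, align 8
72 − 64 = 8

8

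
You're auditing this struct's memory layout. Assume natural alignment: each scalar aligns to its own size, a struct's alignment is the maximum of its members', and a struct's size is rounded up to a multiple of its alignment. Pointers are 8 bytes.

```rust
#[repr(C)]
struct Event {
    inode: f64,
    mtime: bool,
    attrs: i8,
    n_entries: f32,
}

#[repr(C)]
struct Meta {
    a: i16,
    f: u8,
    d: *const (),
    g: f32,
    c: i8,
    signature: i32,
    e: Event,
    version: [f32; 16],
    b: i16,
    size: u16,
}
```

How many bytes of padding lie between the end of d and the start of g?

Event: inode at 0 (size 8, align 8) → ends 8; mtime at 8 (size 1, align 1) → ends 9; attrs at 9 (size 1, align 1) → ends 10; pad 2 to align 4 for n_entries; n_entries at 12 (size 4, align 4) → ends 16; total 16 bytes, alignment 8
a at 0 (size 2, align 2) → ends 2
f at 2 (size 1, align 1) → ends 3
pad 5 to align 8 for d
d at 8 (size 8, align 8) → ends 16
g at 16 (size 4, align 4) → ends 20

0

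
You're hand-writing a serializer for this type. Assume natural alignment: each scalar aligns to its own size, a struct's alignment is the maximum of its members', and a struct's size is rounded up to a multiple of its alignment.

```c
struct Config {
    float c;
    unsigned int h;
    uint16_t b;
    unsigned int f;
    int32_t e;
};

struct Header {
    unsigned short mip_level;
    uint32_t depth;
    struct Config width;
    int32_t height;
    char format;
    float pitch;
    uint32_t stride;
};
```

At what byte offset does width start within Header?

Config: c at 0 (size 4, align 4) → ends 4; h at 4 (size 4, align 4) → ends 8; b at 8 (size 2, align 2) → ends 10; pad 2 to align 4 for f; f at 12 (size 4, align 4) → ends 16; e at 16 (size 4, align 4) → ends 20; total 20 bytes, alignment 4
mip_level at 0 (size 2, align 2) → ends 2
pad 2 to align 4 for depth
depth at 4 (size 4, align 4) → ends 8
width at 8 (size 20, align 4) → ends 28

8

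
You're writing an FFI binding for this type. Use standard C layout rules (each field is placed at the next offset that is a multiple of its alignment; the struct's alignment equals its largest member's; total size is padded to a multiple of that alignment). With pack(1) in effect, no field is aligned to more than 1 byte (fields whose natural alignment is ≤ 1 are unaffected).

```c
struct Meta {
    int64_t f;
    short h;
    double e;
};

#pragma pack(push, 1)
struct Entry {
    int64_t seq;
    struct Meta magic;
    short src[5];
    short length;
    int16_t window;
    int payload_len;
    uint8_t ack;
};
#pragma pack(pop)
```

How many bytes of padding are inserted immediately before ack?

Meta: f at 0 (size 8, align 8) → ends 8; h at 8 (size 2, align 2) → ends 10; pad 6 to align 8 for e; e at 16 (size 8, align 8) → ends 24; total 24 bytes, alignment 8
seq at 0 (size 8, align 1) → ends 8
magic at 8 (size 24, align 1) → ends 32
src at 32 (size 10, align 1) → ends 42
length at 42 (size 2, align 1) → ends 44
window at 44 (size 2, align 1) → ends 46
payload_len at 46 (size 4, align 1) → ends 50
ack at 50 (size 1, align 1) → ends 51

0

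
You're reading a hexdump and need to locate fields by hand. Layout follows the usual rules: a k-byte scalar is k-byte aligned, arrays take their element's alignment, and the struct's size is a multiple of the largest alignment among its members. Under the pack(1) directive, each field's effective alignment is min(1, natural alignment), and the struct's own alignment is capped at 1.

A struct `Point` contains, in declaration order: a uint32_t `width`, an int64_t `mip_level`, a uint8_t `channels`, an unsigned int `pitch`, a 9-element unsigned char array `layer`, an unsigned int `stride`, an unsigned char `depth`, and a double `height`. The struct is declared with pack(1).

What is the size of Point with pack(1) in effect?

0..4  width  (4B, 1-aligned)
4..12  mip_level  (8B, 1-aligned)
12..13  channels  (1B, 1-aligned)
13..17  pitch  (4B, 1-aligned)
17..26  layer  (9B, 1-aligned)
26..30  stride  (4B, 1-aligned)
30..31  depth  (1B, 1-aligned)
31..39  height  (8B, 1-aligned)
sizeof = 39, alignof = 1

39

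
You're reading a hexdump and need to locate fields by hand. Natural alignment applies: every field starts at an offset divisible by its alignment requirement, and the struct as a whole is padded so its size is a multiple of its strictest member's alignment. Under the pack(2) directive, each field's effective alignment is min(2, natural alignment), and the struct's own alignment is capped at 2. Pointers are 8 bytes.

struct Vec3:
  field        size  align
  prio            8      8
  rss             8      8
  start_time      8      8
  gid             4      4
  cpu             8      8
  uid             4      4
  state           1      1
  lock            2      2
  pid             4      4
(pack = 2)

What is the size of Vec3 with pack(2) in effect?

48

@0: prio [8B, align 2] → 8
@8: rss [8B, align 2] → 16
@16: start_time [8B, align 2] → 24
@24: gid [4B, align 2] → 28
@28: cpu [8B, align 2] → 36
@36: uid [4B, align 2] → 40
@40: state [1B, align 1] → 41
+1 pad (align 2)
@42: lock [2B, align 2] → 44
@44: pid [4B, align 2] → 48
size 48, align 2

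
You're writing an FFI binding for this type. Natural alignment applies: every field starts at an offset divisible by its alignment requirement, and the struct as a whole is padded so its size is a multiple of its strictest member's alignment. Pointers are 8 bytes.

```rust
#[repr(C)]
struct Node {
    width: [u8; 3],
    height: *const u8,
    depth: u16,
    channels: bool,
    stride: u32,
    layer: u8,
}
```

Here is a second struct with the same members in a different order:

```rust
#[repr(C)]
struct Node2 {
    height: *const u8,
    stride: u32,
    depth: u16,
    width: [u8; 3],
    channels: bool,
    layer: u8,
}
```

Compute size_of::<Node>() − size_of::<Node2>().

0..3  width  (3B, 1-aligned)
3..8  -- padding (5B)
8..16  height  (8B, 8-aligned)
16..18  depth  (2B, 2-aligned)
18..19  channels  (1B, 1-aligned)
19..20  -- padding (1B)
20..24  stride  (4B, 4-aligned)
24..25  layer  (1B, 1-aligned)
25..32  -- tail padding (7B)
sizeof = 32, alignof = 8
— Node2 —
0..8  height  (8B, 8-aligned)
8..12  stride  (4B, 4-aligned)
12..14  depth  (2B, 2-aligned)
14..17  width  (3B, 1-aligned)
17..18  channels  (1B, 1-aligned)
18..19  layer  (1B, 1-aligned)
19..24  -- tail padding (5B)
sizeof = 24, alignof = 8
32 − 24 = 8

8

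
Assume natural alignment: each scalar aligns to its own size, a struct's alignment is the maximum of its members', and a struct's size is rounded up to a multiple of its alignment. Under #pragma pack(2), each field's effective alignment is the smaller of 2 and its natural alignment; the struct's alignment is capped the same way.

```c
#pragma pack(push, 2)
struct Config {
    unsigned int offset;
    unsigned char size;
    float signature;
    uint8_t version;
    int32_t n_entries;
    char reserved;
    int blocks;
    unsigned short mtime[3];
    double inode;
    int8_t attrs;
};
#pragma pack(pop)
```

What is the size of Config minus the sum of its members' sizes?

4

@0: offset [4B, align 2] → 4
@4: size [1B, align 1] → 5
+1 pad (align 2)
@6: signature [4B, align 2] → 10
@10: version [1B, align 1] → 11
+1 pad (align 2)
@12: n_entries [4B, align 2] → 16
@16: reserved [1B, align 1] → 17
+1 pad (align 2)
@18: blocks [4B, align 2] → 22
@22: mtime [6B, align 2] → 28
@28: inode [8B, align 2] → 36
@36: attrs [1B, align 1] → 37
+1 tail pad (align 2)
size 38, align 2
data bytes 34, size 38 → padding 4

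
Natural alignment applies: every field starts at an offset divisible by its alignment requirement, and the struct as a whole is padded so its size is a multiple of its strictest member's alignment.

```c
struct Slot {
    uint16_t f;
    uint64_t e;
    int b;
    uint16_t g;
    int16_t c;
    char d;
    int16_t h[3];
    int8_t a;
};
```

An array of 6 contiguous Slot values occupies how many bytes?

@0: f [2B, align 2] → 2
+6 pad (align 8)
@8: e [8B, align 8] → 16
@16: b [4B, align 4] → 20
@20: g [2B, align 2] → 22
@22: c [2B, align 2] → 24
@24: d [1B, align 1] → 25
+1 pad (align 2)
@26: h [6B, align 2] → 32
@32: a [1B, align 1] → 33
+7 tail pad (align 8)
size 40, align 8
array of 6: 6 × 40 = 240

240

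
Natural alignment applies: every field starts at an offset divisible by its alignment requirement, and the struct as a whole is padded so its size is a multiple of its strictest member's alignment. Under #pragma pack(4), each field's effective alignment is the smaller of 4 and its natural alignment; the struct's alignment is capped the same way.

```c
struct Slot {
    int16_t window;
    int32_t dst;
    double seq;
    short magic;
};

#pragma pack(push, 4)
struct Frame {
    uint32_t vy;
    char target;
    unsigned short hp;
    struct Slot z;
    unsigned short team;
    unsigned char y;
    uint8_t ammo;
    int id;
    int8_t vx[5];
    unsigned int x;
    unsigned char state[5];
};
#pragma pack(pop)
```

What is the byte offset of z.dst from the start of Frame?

Slot: window at 0 (size 2, align 2) → ends 2; pad 2 to align 4 for dst; dst at 4 (size 4, align 4) → ends 8; seq at 8 (size 8, align 8) → ends 16; magic at 16 (size 2, align 2) → ends 18; tail pad 6 to reach multiple of 8; total 24 bytes, alignment 8
vy at 0 (size 4, align 4) → ends 4
target at 4 (size 1, align 1) → ends 5
pad 1 to align 2 for hp
hp at 6 (size 2, align 2) → ends 8
z at 8 (size 24, align 4) → ends 32
within Slot: dst at 4
8 + 4 = 12

12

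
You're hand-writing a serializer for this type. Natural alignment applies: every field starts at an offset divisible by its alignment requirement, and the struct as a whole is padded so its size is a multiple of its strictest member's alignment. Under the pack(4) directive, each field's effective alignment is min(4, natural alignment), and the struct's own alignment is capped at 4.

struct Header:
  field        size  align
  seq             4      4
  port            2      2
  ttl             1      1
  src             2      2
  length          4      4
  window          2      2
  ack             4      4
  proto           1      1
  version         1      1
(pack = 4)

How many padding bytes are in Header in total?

7

seq at 0 (size 4, align 4) → ends 4
port at 4 (size 2, align 2) → ends 6
ttl at 6 (size 1, align 1) → ends 7
pad 1 to align 2 for src
src at 8 (size 2, align 2) → ends 10
pad 2 to align 4 for length
length at 12 (size 4, align 4) → ends 16
window at 16 (size 2, align 2) → ends 18
pad 2 to align 4 for ack
ack at 20 (size 4, align 4) → ends 24
proto at 24 (size 1, align 1) → ends 25
version at 25 (size 1, align 1) → ends 26
tail pad 2 to reach multiple of 4
total 28 bytes, alignment 4
data bytes 21, size 28 → padding 7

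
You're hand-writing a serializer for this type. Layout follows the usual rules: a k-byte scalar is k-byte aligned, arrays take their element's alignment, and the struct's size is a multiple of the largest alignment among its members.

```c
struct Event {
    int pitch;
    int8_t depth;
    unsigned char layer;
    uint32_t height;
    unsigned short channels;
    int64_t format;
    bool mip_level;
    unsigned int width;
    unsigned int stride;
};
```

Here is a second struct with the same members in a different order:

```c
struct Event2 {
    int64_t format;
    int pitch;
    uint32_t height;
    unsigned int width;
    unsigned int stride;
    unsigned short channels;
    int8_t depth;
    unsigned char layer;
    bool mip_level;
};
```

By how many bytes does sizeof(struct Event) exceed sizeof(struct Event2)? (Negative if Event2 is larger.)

0..4  pitch  (4B, 4-aligned)
4..5  depth  (1B, 1-aligned)
5..6  layer  (1B, 1-aligned)
6..8  -- padding (2B)
8..12  height  (4B, 4-aligned)
12..14  channels  (2B, 2-aligned)
14..16  -- padding (2B)
16..24  format  (8B, 8-aligned)
24..25  mip_level  (1B, 1-aligned)
25..28  -- padding (3B)
28..32  width  (4B, 4-aligned)
32..36  stride  (4B, 4-aligned)
36..40  -- tail padding (4B)
sizeof = 40, alignof = 8
— Event2 —
0..8  format  (8B, 8-aligned)
8..12  pitch  (4B, 4-aligned)
12..16  height  (4B, 4-aligned)
16..20  width  (4B, 4-aligned)
20..24  stride  (4B, 4-aligned)
24..26  channels  (2B, 2-aligned)
26..27  depth  (1B, 1-aligned)
27..28  layer  (1B, 1-aligned)
28..29  mip_level  (1B, 1-aligned)
29..32  -- tail padding (3B)
sizeof = 32, alignof = 8
40 − 32 = 8

8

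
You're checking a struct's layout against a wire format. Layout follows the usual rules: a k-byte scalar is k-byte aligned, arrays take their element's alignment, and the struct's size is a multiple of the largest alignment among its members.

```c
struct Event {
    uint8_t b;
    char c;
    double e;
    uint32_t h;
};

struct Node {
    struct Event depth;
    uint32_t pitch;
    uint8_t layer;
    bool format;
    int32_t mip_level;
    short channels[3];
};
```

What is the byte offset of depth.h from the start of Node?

16

Event: 0..1  b  (1B, 1-aligned); 1..2  c  (1B, 1-aligned); 2..8  -- padding (6B); 8..16  e  (8B, 8-aligned); 16..20  h  (4B, 4-aligned); 20..24  -- tail padding (4B); sizeof = 24, alignof = 8
0..24  depth  (24B, 8-aligned)
within Event: h at 16
0 + 16 = 16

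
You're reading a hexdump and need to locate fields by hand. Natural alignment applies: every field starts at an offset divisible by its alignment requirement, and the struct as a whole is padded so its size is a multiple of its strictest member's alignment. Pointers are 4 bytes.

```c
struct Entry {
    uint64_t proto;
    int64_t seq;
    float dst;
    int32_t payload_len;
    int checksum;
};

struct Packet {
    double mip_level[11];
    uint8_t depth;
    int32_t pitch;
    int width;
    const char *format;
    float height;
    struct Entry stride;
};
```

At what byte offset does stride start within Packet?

112

Entry: proto at 0 (size 8, align 8) → ends 8; seq at 8 (size 8, align 8) → ends 16; dst at 16 (size 4, align 4) → ends 20; payload_len at 20 (size 4, align 4) → ends 24; checksum at 24 (size 4, align 4) → ends 28; tail pad 4 to reach multiple of 8; total 32 bytes, alignment 8
mip_level at 0 (size 88, align 8) → ends 88
depth at 88 (size 1, align 1) → ends 89
pad 3 to align 4 for pitch
pitch at 92 (size 4, align 4) → ends 96
width at 96 (size 4, align 4) → ends 100
format at 100 (size 4, align 4) → ends 104
height at 104 (size 4, align 4) → ends 108
pad 4 to align 8 for stride
stride at 112 (size 32, align 8) → ends 144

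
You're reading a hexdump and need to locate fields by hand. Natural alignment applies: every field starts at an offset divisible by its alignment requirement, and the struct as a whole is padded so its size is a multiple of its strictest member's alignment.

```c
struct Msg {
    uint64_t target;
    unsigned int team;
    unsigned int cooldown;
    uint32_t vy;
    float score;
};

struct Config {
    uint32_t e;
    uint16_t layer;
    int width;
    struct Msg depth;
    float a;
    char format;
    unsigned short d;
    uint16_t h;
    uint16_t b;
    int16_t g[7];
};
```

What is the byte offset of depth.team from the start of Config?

Msg: target at 0 (size 8, align 8) → ends 8; team at 8 (size 4, align 4) → ends 12; cooldown at 12 (size 4, align 4) → ends 16; vy at 16 (size 4, align 4) → ends 20; score at 20 (size 4, align 4) → ends 24; total 24 bytes, alignment 8
e at 0 (size 4, align 4) → ends 4
layer at 4 (size 2, align 2) → ends 6
pad 2 to align 4 for width
width at 8 (size 4, align 4) → ends 12
pad 4 to align 8 for depth
depth at 16 (size 24, align 8) → ends 40
within Msg: team at 8
16 + 8 = 24

24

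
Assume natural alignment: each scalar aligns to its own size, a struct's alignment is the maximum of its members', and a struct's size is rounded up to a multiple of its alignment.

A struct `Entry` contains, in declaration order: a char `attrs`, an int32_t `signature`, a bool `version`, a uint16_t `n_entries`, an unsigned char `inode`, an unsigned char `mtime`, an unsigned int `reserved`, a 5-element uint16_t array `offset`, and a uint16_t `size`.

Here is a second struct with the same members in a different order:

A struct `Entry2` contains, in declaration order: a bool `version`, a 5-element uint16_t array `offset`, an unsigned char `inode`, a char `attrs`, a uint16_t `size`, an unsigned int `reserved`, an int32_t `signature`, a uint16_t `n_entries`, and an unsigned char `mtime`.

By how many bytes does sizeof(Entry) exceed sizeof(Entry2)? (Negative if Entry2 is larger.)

4

attrs at 0 (size 1, align 1) → ends 1
pad 3 to align 4 for signature
signature at 4 (size 4, align 4) → ends 8
version at 8 (size 1, align 1) → ends 9
pad 1 to align 2 for n_entries
n_entries at 10 (size 2, align 2) → ends 12
inode at 12 (size 1, align 1) → ends 13
mtime at 13 (size 1, align 1) → ends 14
pad 2 to align 4 for reserved
reserved at 16 (size 4, align 4) → ends 20
offset at 20 (size 10, align 2) → ends 30
size at 30 (size 2, align 2) → ends 32
total 32 bytes, alignment 4
— Entry2 —
version at 0 (size 1, align 1) → ends 1
pad 1 to align 2 for offset
offset at 2 (size 10, align 2) → ends 12
inode at 12 (size 1, align 1) → ends 13
attrs at 13 (size 1, align 1) → ends 14
size at 14 (size 2, align 2) → ends 16
reserved at 16 (size 4, align 4) → ends 20
signature at 20 (size 4, align 4) → ends 24
n_entries at 24 (size 2, align 2) → ends 26
mtime at 26 (size 1, align 1) → ends 27
tail pad 1 to reach multiple of 4
total 28 bytes, alignment 4
32 − 28 = 4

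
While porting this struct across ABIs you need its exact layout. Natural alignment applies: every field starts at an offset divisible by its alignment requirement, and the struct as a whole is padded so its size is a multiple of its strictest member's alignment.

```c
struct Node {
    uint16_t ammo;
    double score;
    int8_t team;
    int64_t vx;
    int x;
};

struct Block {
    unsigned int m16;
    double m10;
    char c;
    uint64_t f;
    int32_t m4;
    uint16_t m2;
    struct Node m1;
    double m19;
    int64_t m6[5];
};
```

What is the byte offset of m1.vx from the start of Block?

Node: @0: ammo [2B, align 2] → 2; +6 pad (align 8); @8: score [8B, align 8] → 16; @16: team [1B, align 1] → 17; +7 pad (align 8); @24: vx [8B, align 8] → 32; @32: x [4B, align 4] → 36; +4 tail pad (align 8); size 40, align 8
@0: m16 [4B, align 4] → 4
+4 pad (align 8)
@8: m10 [8B, align 8] → 16
@16: c [1B, align 1] → 17
+7 pad (align 8)
@24: f [8B, align 8] → 32
@32: m4 [4B, align 4] → 36
@36: m2 [2B, align 2] → 38
+2 pad (align 8)
@40: m1 [40B, align 8] → 80
within Node: vx at 24
40 + 24 = 64

64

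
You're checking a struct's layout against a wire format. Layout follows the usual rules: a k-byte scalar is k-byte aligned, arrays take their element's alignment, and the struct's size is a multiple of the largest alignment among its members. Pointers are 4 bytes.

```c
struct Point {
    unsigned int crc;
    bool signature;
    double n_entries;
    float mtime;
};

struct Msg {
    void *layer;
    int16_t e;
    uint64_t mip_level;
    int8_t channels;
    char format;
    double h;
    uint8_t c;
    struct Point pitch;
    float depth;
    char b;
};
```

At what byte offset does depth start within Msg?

Point: @0: crc [4B, align 4] → 4; @4: signature [1B, align 1] → 5; +3 pad (align 8); @8: n_entries [8B, align 8] → 16; @16: mtime [4B, align 4] → 20; +4 tail pad (align 8); size 24, align 8
@0: layer [4B, align 4] → 4
@4: e [2B, align 2] → 6
+2 pad (align 8)
@8: mip_level [8B, align 8] → 16
@16: channels [1B, align 1] → 17
@17: format [1B, align 1] → 18
+6 pad (align 8)
@24: h [8B, align 8] → 32
@32: c [1B, align 1] → 33
+7 pad (align 8)
@40: pitch [24B, align 8] → 64
@64: depth [4B, align 4] → 68

64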